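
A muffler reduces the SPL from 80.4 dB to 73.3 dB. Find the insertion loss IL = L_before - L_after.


Insertion loss = SPL without muffler - SPL with muffler
IL = 80.4 - 73.3 = 7.1 dB


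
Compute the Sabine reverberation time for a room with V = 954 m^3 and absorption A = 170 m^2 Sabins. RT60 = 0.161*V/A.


RT60 = 0.161 * 954 / 170 = 0.90349 s


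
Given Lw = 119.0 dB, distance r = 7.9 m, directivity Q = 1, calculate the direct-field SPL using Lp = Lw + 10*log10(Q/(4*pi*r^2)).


4*pi*r^2 = 4*pi*7.9^2 = 784.267 m^2
Q / (4*pi*r^2) = 1 / 784.267 = 0.00127508
Lp = 119.0 + 10*log10(0.00127508) = 90.055 dB


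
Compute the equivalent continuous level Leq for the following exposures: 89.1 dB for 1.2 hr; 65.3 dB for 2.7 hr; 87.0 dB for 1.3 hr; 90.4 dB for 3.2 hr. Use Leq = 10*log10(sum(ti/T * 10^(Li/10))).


T_total = 1.2 + 2.7 + 1.3 + 3.2 = 8.4 hr
(1.2/8.4) * 10^(89.1/10) = 1.16119e+08
(2.7/8.4) * 10^(65.3/10) = 1.08914e+06
(1.3/8.4) * 10^(87.0/10) = 7.75647e+07
(3.2/8.4) * 10^(90.4/10) = 4.17706e+08
Sum = 1.16119e+08 + 1.08914e+06 + 7.75647e+07 + 4.17706e+08 = 6.12479e+08
Leq = 10*log10(6.12479e+08) = 87.871 dB


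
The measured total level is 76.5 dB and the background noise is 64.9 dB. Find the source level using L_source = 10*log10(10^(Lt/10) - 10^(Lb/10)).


10^(76.5/10) = 4.46684e+07
10^(64.9/10) = 3.0903e+06
Difference = 4.46684e+07 - 3.0903e+06 = 4.15781e+07
L_source = 10*log10(4.15781e+07) = 76.189 dB


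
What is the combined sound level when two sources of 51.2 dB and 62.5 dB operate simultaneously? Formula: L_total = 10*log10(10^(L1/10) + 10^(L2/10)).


10^(51.2/10) = 131826
10^(62.5/10) = 1.77828e+06
Sum = 131826 + 1.77828e+06 = 1.91011e+06
L_total = 10*log10(1.91011e+06) = 62.811 dB


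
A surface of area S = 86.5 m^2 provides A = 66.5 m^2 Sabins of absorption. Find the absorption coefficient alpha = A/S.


Absorption coefficient = absorbed power / incident power
alpha = A / S = 66.5 / 86.5 = 0.76879


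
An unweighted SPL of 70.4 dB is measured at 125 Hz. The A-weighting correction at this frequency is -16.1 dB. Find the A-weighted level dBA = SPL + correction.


A-weighting table: 125 Hz -> -16.1 dB correction
SPL_A = SPL + correction = 70.4 + (-16.1) = 54.3 dBA


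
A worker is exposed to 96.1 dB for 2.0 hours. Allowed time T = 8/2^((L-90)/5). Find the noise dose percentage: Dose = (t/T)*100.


T_allowed = 8 / 2^((96.1 - 90)/5) = 3.43426 hr
Dose = 2.0 / 3.43426 * 100 = 58.237 %


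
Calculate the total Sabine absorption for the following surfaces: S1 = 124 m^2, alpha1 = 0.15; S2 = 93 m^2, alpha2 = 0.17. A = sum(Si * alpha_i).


124 * 0.15 = 18.6
93 * 0.17 = 15.81
A_total = 18.6 + 15.81 = 34.41 m^2


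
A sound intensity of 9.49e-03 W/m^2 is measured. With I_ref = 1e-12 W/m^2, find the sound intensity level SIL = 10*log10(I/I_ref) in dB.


I / I_ref = 9.49e-03 / 1e-12 = 9.49e+09
SIL = 10 * log10(9.49e+09) = 99.773 dB


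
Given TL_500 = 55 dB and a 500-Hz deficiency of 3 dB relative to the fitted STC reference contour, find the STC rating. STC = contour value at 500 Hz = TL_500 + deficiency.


By ASTM E413, STC = value of the fitted reference contour at 500 Hz.
Contour value at 500 Hz = TL_500 + deficiency = 55 + 3 = 58
STC = 58


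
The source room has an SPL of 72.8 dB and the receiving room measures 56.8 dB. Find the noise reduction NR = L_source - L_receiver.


NR = L_source - L_receiver (difference between source and receiving room levels)
NR = 72.8 - 56.8 = 16 dB


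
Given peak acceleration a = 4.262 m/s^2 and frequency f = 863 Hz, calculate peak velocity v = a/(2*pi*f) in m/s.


omega = 2*pi*f = 2*pi*863 = 5422.39 rad/s
v = a / omega = 4.262 / 5422.39 = 0.000786 m/s


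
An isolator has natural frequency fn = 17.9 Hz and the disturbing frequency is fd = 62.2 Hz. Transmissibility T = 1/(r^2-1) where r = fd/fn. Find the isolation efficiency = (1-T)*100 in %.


r = 62.2 / 17.9 = 3.47486
r^2 - 1 = 3.47486^2 - 1 = 11.0747
T = 1/11.0747 = 0.0902959
Efficiency = (1 - 0.0902959)*100 = 90.97 %


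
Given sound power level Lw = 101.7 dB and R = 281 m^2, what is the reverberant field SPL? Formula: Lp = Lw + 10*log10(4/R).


4/R = 4/281 = 0.0142349
Lp = 101.7 + 10*log10(0.0142349) = 83.234 dB


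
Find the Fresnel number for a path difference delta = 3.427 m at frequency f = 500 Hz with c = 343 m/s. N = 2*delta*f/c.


N = 2*delta*f/c = 2*delta/lambda, where lambda = c/f
lambda = 343 / 500 = 0.686 m
N = 2 * 3.427 / 0.686 = 9.9913


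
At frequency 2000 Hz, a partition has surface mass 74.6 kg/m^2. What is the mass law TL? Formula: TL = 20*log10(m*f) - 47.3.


m * f = 74.6 * 2000 = 149200
20*log10(149200) = 103.475 dB
TL = 103.475 - 47.3 = 56.175 dB


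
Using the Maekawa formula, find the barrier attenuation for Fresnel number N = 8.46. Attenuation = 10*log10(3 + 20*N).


3 + 20*N = 3 + 20*8.46 = 172.2
Att = 10*log10(172.2) = 22.36 dB


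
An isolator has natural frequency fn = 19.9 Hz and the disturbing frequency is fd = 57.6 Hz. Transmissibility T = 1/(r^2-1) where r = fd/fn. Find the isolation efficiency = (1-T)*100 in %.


r = 57.6 / 19.9 = 2.89447
r^2 - 1 = 2.89447^2 - 1 = 7.37796
T = 1/7.37796 = 0.135539
Efficiency = (1 - 0.135539)*100 = 86.446 %


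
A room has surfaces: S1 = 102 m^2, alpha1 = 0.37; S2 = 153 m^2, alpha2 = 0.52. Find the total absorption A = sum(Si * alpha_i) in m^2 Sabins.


102 * 0.37 = 37.74
153 * 0.52 = 79.56
A_total = 37.74 + 79.56 = 117.3 m^2


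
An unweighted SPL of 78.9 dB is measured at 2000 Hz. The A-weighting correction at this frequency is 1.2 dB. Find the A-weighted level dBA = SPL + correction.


A-weighting table: 2000 Hz -> 1.2 dB correction
SPL_A = SPL + correction = 78.9 + (1.2) = 80.1 dBA


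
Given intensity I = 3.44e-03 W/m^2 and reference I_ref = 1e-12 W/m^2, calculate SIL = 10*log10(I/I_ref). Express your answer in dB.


I / I_ref = 3.44e-03 / 1e-12 = 3.44e+09
SIL = 10 * log10(3.44e+09) = 95.366 dB


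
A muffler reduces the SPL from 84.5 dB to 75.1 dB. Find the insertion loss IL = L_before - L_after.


Insertion loss = SPL without muffler - SPL with muffler
IL = 84.5 - 75.1 = 9.4 dB


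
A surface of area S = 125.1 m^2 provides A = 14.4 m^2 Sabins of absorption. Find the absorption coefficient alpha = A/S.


Absorption coefficient = absorbed power / incident power
alpha = A / S = 14.4 / 125.1 = 0.11511


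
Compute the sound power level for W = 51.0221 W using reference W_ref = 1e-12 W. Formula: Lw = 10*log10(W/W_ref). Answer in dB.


W / W_ref = 51.0221 / 1e-12 = 5.10221e+13
Lw = 10 * log10(5.10221e+13) = 137.08 dB


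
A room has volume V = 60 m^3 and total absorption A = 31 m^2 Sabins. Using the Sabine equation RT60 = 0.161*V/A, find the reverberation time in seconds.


RT60 = 0.161 * 60 / 31 = 0.31161 s


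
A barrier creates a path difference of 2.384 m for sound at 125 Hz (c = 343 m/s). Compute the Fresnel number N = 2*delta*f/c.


N = 2*delta*f/c = 2*delta/lambda, where lambda = c/f
lambda = 343 / 125 = 2.744 m
N = 2 * 2.384 / 2.744 = 1.7376


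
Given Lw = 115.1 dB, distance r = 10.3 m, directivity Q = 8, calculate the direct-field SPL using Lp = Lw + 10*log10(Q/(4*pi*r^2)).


4*pi*r^2 = 4*pi*10.3^2 = 1333.17 m^2
Q / (4*pi*r^2) = 8 / 1333.17 = 0.00600074
Lp = 115.1 + 10*log10(0.00600074) = 92.882 dB


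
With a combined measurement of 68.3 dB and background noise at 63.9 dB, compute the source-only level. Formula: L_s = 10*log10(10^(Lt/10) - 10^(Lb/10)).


10^(68.3/10) = 6.76083e+06
10^(63.9/10) = 2.45471e+06
Difference = 6.76083e+06 - 2.45471e+06 = 4.30612e+06
L_source = 10*log10(4.30612e+06) = 66.341 dB


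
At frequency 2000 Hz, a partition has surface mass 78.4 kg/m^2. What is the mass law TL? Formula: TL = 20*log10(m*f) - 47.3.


m * f = 78.4 * 2000 = 156800
20*log10(156800) = 103.907 dB
TL = 103.907 - 47.3 = 56.607 dB


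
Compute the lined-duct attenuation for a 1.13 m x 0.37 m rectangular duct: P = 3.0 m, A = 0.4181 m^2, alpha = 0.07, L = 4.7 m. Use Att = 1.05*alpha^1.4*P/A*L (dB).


alpha^1.4 = 0.07^1.4 = 0.0241622
Attenuation rate = 1.05 * alpha^1.4 * P / A
= 1.05 * 0.0241622 * 3.0 / 0.4181 = 0.18204 dB/m
Total Att = 0.18204 * 4.7 = 0.85559 dB


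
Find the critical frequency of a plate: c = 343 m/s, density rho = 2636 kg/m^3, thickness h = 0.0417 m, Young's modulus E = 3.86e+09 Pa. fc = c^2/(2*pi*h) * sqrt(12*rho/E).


12*rho/E = 12*2636/3.86e+09 = 8.19482e-06
sqrt(12*rho/E) = sqrt(8.19482e-06) = 0.00286266
c^2/(2*pi*h) = 343^2/(2*pi*0.0417) = 449027
fc = 449027 * 0.00286266 = 1285.4 Hz


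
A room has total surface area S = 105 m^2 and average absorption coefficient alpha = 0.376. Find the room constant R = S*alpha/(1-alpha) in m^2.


R = 105 * 0.376 / (1 - 0.376) = 63.269 m^2


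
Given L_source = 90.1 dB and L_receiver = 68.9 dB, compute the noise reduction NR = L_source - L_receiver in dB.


NR = L_source - L_receiver (difference between source and receiving room levels)
NR = 90.1 - 68.9 = 21.2 dB


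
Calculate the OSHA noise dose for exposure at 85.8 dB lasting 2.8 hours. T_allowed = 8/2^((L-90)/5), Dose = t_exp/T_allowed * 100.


T_allowed = 8 / 2^((85.8 - 90)/5) = 14.3204 hr
Dose = 2.8 / 14.3204 * 100 = 19.553 %


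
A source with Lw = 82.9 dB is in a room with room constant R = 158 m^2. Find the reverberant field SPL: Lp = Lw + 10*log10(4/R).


4/R = 4/158 = 0.0253165
Lp = 82.9 + 10*log10(0.0253165) = 66.934 dB


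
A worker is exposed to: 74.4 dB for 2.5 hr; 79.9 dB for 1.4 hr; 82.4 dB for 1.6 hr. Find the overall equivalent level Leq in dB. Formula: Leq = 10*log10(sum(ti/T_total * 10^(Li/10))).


T_total = 2.5 + 1.4 + 1.6 = 5.5 hr
(2.5/5.5) * 10^(74.4/10) = 1.25192e+07
(1.4/5.5) * 10^(79.9/10) = 2.48751e+07
(1.6/5.5) * 10^(82.4/10) = 5.05542e+07
Sum = 1.25192e+07 + 2.48751e+07 + 5.05542e+07 = 8.79485e+07
Leq = 10*log10(8.79485e+07) = 79.442 dB


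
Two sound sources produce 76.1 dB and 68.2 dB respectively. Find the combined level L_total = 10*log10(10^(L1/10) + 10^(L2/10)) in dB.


10^(76.1/10) = 4.0738e+07
10^(68.2/10) = 6.60693e+06
Sum = 4.0738e+07 + 6.60693e+06 = 4.73449e+07
L_total = 10*log10(4.73449e+07) = 76.753 dB


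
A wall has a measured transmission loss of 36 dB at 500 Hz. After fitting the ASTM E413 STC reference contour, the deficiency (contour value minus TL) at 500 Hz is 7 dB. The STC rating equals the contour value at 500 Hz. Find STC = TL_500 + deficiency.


By ASTM E413, STC = value of the fitted reference contour at 500 Hz.
Contour value at 500 Hz = TL_500 + deficiency = 36 + 7 = 43
STC = 43


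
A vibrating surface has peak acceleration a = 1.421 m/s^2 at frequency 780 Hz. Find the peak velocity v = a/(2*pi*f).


omega = 2*pi*f = 2*pi*780 = 4900.88 rad/s
v = a / omega = 1.421 / 4900.88 = 0.00028995 m/s


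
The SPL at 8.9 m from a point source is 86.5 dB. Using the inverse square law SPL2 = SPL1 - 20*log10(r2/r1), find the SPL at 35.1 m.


r2/r1 = 35.1/8.9 = 3.94382
Correction = 20*log10(3.94382) = 11.9183 dB
SPL2 = 86.5 - 11.9183 = 74.582 dB


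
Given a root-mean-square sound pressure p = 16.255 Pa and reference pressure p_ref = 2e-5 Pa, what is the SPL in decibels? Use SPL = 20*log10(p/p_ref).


p / p_ref = 16.255 / 2e-5 = 812750
SPL = 20 * log10(812750) = 118.2 dB


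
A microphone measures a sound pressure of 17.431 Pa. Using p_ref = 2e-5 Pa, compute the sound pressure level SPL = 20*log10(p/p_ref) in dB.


p / p_ref = 17.431 / 2e-5 = 871550
SPL = 20 * log10(871550) = 118.81 dB


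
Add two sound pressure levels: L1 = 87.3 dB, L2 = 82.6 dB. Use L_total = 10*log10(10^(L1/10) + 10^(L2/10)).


10^(87.3/10) = 5.37032e+08
10^(82.6/10) = 1.8197e+08
Sum = 5.37032e+08 + 1.8197e+08 = 7.19002e+08
L_total = 10*log10(7.19002e+08) = 88.567 dB


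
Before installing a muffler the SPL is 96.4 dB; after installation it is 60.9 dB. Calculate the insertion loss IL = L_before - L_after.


Insertion loss = SPL without muffler - SPL with muffler
IL = 96.4 - 60.9 = 35.5 dB


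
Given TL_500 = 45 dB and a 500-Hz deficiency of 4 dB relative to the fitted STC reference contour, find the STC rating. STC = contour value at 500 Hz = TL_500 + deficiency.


By ASTM E413, STC = value of the fitted reference contour at 500 Hz.
Contour value at 500 Hz = TL_500 + deficiency = 45 + 4 = 49
STC = 49


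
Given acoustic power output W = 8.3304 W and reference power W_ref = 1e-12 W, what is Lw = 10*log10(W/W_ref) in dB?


W / W_ref = 8.3304 / 1e-12 = 8.3304e+12
Lw = 10 * log10(8.3304e+12) = 129.21 dB


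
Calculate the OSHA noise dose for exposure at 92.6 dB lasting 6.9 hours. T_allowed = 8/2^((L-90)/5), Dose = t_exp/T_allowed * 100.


T_allowed = 8 / 2^((92.6 - 90)/5) = 5.57897 hr
Dose = 6.9 / 5.57897 * 100 = 123.68 %


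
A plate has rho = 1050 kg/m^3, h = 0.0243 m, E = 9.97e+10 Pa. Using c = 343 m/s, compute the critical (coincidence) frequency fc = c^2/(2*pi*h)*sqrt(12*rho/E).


12*rho/E = 12*1050/9.97e+10 = 1.26379e-07
sqrt(12*rho/E) = sqrt(1.26379e-07) = 0.000355498
c^2/(2*pi*h) = 343^2/(2*pi*0.0243) = 770552
fc = 770552 * 0.000355498 = 273.93 Hz


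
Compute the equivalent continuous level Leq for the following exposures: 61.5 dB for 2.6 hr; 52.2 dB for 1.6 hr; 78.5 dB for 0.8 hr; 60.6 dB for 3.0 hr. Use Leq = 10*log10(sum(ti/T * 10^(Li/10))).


T_total = 2.6 + 1.6 + 0.8 + 3.0 = 8.0 hr
(2.6/8.0) * 10^(61.5/10) = 459075
(1.6/8.0) * 10^(52.2/10) = 33191.7
(0.8/8.0) * 10^(78.5/10) = 7.07946e+06
(3.0/8.0) * 10^(60.6/10) = 430558
Sum = 459075 + 33191.7 + 7.07946e+06 + 430558 = 8.00228e+06
Leq = 10*log10(8.00228e+06) = 69.032 dB


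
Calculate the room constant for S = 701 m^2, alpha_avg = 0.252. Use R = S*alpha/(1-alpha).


R = 701 * 0.252 / (1 - 0.252) = 236.17 m^2


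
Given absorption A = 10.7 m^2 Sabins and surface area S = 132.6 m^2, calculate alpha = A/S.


Absorption coefficient = absorbed power / incident power
alpha = A / S = 10.7 / 132.6 = 0.080694


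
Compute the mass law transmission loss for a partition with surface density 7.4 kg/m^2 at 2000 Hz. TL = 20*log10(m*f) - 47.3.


m * f = 7.4 * 2000 = 14800
20*log10(14800) = 83.4052 dB
TL = 83.4052 - 47.3 = 36.105 dB


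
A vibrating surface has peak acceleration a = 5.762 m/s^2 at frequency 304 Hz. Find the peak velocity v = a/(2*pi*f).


omega = 2*pi*f = 2*pi*304 = 1910.09 rad/s
v = a / omega = 5.762 / 1910.09 = 0.0030166 m/s


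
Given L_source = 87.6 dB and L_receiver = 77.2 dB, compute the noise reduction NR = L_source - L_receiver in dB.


NR = L_source - L_receiver (difference between source and receiving room levels)
NR = 87.6 - 77.2 = 10.4 dB


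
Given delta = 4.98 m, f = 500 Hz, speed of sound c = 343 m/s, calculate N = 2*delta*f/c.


N = 2*delta*f/c = 2*delta/lambda, where lambda = c/f
lambda = 343 / 500 = 0.686 m
N = 2 * 4.98 / 0.686 = 14.519


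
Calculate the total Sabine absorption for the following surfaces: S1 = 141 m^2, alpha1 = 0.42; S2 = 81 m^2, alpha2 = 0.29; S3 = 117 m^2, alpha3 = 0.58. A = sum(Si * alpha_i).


141 * 0.42 = 59.22
81 * 0.29 = 23.49
117 * 0.58 = 67.86
A_total = 59.22 + 23.49 + 67.86 = 150.57 m^2


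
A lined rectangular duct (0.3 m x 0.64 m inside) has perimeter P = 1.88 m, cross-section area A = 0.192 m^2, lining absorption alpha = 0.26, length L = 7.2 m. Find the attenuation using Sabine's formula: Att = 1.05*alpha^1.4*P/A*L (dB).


alpha^1.4 = 0.26^1.4 = 0.151692
Attenuation rate = 1.05 * alpha^1.4 * P / A
= 1.05 * 0.151692 * 1.88 / 0.192 = 1.55958 dB/m
Total Att = 1.55958 * 7.2 = 11.229 dB


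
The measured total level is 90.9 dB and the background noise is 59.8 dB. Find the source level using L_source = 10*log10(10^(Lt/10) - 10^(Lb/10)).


10^(90.9/10) = 1.23027e+09
10^(59.8/10) = 954993
Difference = 1.23027e+09 - 954993 = 1.22932e+09
L_source = 10*log10(1.22932e+09) = 90.897 dB


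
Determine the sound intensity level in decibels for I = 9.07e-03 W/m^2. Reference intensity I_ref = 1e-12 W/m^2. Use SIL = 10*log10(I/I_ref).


I / I_ref = 9.07e-03 / 1e-12 = 9.07e+09
SIL = 10 * log10(9.07e+09) = 99.576 dB


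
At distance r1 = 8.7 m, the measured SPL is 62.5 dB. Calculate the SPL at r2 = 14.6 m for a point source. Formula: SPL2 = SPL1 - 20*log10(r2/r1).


r2/r1 = 14.6/8.7 = 1.67816
Correction = 20*log10(1.67816) = 4.49667 dB
SPL2 = 62.5 - 4.49667 = 58.003 dB


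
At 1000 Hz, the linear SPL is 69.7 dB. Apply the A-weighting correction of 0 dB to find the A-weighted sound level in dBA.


A-weighting table: 1000 Hz -> 0 dB correction
SPL_A = SPL + correction = 69.7 + (0) = 69.7 dBA


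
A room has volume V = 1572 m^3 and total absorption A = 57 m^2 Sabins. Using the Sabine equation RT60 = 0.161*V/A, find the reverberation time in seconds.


RT60 = 0.161 * 1572 / 57 = 4.4402 s


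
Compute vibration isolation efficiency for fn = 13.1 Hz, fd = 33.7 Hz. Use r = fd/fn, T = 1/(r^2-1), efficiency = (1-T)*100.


r = 33.7 / 13.1 = 2.57252
r^2 - 1 = 2.57252^2 - 1 = 5.61786
T = 1/5.61786 = 0.178004
Efficiency = (1 - 0.178004)*100 = 82.2 %


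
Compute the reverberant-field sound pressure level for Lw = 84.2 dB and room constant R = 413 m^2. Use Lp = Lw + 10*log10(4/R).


4/R = 4/413 = 0.00968523
Lp = 84.2 + 10*log10(0.00968523) = 64.061 dB


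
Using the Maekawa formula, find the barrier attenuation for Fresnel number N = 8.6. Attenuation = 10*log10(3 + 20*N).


3 + 20*N = 3 + 20*8.6 = 175
Att = 10*log10(175) = 22.43 dB


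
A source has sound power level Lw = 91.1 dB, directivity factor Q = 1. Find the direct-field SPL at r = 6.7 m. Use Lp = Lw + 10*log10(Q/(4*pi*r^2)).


4*pi*r^2 = 4*pi*6.7^2 = 564.104 m^2
Q / (4*pi*r^2) = 1 / 564.104 = 0.00177272
Lp = 91.1 + 10*log10(0.00177272) = 63.586 dB


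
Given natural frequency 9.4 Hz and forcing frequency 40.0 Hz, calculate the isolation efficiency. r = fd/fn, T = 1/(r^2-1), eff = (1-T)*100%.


r = 40.0 / 9.4 = 4.25532
r^2 - 1 = 4.25532^2 - 1 = 17.1077
T = 1/17.1077 = 0.0584532
Efficiency = (1 - 0.0584532)*100 = 94.155 %


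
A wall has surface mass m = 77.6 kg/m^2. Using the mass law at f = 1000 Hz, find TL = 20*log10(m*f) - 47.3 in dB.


m * f = 77.6 * 1000 = 77600
20*log10(77600) = 97.7972 dB
TL = 97.7972 - 47.3 = 50.497 dB


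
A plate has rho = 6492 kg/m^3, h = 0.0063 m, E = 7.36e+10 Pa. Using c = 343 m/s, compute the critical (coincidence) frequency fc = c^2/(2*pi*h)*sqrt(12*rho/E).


12*rho/E = 12*6492/7.36e+10 = 1.05848e-06
sqrt(12*rho/E) = sqrt(1.05848e-06) = 0.00102882
c^2/(2*pi*h) = 343^2/(2*pi*0.0063) = 2.97213e+06
fc = 2.97213e+06 * 0.00102882 = 3057.8 Hz


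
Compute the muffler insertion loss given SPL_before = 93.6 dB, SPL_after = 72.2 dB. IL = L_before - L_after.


Insertion loss = SPL without muffler - SPL with muffler
IL = 93.6 - 72.2 = 21.4 dB


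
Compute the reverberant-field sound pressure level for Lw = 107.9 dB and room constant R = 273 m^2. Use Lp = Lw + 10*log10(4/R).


4/R = 4/273 = 0.014652
Lp = 107.9 + 10*log10(0.014652) = 89.559 dB


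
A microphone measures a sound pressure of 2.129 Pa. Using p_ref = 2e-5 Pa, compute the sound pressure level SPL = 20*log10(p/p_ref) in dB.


p / p_ref = 2.129 / 2e-5 = 106450
SPL = 20 * log10(106450) = 100.54 dB


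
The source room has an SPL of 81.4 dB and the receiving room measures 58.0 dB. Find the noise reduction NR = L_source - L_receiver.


NR = L_source - L_receiver (difference between source and receiving room levels)
NR = 81.4 - 58.0 = 23.4 dB


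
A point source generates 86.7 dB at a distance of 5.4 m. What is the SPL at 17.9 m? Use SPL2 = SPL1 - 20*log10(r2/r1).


r2/r1 = 17.9/5.4 = 3.31481
Correction = 20*log10(3.31481) = 10.4092 dB
SPL2 = 86.7 - 10.4092 = 76.291 dB


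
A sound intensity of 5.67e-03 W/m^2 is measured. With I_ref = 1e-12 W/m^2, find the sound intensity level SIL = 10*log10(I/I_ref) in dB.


I / I_ref = 5.67e-03 / 1e-12 = 5.67e+09
SIL = 10 * log10(5.67e+09) = 97.536 dB


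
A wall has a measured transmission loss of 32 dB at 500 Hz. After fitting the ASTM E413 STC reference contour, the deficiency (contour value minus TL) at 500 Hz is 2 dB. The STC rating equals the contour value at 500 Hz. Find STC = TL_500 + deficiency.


By ASTM E413, STC = value of the fitted reference contour at 500 Hz.
Contour value at 500 Hz = TL_500 + deficiency = 32 + 2 = 34
STC = 34


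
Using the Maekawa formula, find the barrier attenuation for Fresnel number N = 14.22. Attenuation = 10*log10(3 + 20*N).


3 + 20*N = 3 + 20*14.22 = 287.4
Att = 10*log10(287.4) = 24.585 dB


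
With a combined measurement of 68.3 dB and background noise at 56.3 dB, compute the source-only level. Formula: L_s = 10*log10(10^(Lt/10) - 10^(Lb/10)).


10^(68.3/10) = 6.76083e+06
10^(56.3/10) = 426580
Difference = 6.76083e+06 - 426580 = 6.33425e+06
L_source = 10*log10(6.33425e+06) = 68.017 dB


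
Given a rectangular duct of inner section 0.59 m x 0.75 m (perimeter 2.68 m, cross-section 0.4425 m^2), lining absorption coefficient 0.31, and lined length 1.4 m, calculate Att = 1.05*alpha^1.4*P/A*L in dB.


alpha^1.4 = 0.31^1.4 = 0.194047
Attenuation rate = 1.05 * alpha^1.4 * P / A
= 1.05 * 0.194047 * 2.68 / 0.4425 = 1.23401 dB/m
Total Att = 1.23401 * 1.4 = 1.7276 dB


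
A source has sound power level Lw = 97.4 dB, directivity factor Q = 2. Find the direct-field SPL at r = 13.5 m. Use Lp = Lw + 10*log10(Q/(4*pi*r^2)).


4*pi*r^2 = 4*pi*13.5^2 = 2290.22 m^2
Q / (4*pi*r^2) = 2 / 2290.22 = 0.000873279
Lp = 97.4 + 10*log10(0.000873279) = 66.812 dB


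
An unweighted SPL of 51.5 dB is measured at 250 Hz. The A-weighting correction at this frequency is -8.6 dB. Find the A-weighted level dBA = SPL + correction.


A-weighting table: 250 Hz -> -8.6 dB correction
SPL_A = SPL + correction = 51.5 + (-8.6) = 42.9 dBA


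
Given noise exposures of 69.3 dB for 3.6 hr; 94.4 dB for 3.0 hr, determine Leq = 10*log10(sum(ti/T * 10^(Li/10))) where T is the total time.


T_total = 3.6 + 3.0 = 6.6 hr
(3.6/6.6) * 10^(69.3/10) = 4.64257e+06
(3.0/6.6) * 10^(94.4/10) = 1.25192e+09
Sum = 4.64257e+06 + 1.25192e+09 = 1.25656e+09
Leq = 10*log10(1.25656e+09) = 90.992 dB


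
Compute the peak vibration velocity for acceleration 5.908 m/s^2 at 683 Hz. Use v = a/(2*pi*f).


omega = 2*pi*f = 2*pi*683 = 4291.42 rad/s
v = a / omega = 5.908 / 4291.42 = 0.0013767 m/s


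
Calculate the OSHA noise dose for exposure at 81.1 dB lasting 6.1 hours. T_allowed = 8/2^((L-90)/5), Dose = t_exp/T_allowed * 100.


T_allowed = 8 / 2^((81.1 - 90)/5) = 27.4741 hr
Dose = 6.1 / 27.4741 * 100 = 22.203 %


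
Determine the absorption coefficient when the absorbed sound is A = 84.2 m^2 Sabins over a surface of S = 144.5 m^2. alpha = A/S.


Absorption coefficient = absorbed power / incident power
alpha = A / S = 84.2 / 144.5 = 0.5827


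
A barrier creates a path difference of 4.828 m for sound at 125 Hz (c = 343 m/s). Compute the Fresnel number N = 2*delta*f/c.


N = 2*delta*f/c = 2*delta/lambda, where lambda = c/f
lambda = 343 / 125 = 2.744 m
N = 2 * 4.828 / 2.744 = 3.519


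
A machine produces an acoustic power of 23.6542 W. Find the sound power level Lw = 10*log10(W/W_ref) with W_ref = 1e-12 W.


W / W_ref = 23.6542 / 1e-12 = 2.36542e+13
Lw = 10 * log10(2.36542e+13) = 133.74 dB


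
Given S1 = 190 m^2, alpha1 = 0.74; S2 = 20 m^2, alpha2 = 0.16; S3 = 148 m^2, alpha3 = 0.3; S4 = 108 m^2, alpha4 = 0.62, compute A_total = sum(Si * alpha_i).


190 * 0.74 = 140.6
20 * 0.16 = 3.2
148 * 0.3 = 44.4
108 * 0.62 = 66.96
A_total = 140.6 + 3.2 + 44.4 + 66.96 = 255.16 m^2


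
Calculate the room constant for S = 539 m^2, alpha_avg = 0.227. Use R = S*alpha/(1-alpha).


R = 539 * 0.227 / (1 - 0.227) = 158.28 m^2


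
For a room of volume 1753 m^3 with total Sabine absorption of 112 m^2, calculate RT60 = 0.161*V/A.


RT60 = 0.161 * 1753 / 112 = 2.5199 s


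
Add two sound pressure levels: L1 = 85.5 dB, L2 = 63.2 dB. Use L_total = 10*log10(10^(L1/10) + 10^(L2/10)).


10^(85.5/10) = 3.54813e+08
10^(63.2/10) = 2.0893e+06
Sum = 3.54813e+08 + 2.0893e+06 = 3.56902e+08
L_total = 10*log10(3.56902e+08) = 85.525 dB


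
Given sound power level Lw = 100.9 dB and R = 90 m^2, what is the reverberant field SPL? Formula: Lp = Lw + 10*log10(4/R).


4/R = 4/90 = 0.0444444
Lp = 100.9 + 10*log10(0.0444444) = 87.378 dB


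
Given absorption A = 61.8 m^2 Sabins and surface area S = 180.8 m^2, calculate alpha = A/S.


Absorption coefficient = absorbed power / incident power
alpha = A / S = 61.8 / 180.8 = 0.34181


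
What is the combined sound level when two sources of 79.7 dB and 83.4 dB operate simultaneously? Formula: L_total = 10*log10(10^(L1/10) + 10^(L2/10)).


10^(79.7/10) = 9.33254e+07
10^(83.4/10) = 2.18776e+08
Sum = 9.33254e+07 + 2.18776e+08 = 3.12101e+08
L_total = 10*log10(3.12101e+08) = 84.943 dB


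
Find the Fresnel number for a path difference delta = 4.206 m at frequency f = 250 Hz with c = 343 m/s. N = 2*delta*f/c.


N = 2*delta*f/c = 2*delta/lambda, where lambda = c/f
lambda = 343 / 250 = 1.372 m
N = 2 * 4.206 / 1.372 = 6.1312


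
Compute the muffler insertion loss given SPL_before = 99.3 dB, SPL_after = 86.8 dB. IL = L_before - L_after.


Insertion loss = SPL without muffler - SPL with muffler
IL = 99.3 - 86.8 = 12.5 dB


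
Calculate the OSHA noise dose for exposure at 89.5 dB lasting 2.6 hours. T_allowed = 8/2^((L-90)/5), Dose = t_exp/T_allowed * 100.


T_allowed = 8 / 2^((89.5 - 90)/5) = 8.57419 hr
Dose = 2.6 / 8.57419 * 100 = 30.324 %


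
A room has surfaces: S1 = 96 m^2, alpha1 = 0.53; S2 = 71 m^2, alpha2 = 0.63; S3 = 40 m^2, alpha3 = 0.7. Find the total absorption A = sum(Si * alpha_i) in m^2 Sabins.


96 * 0.53 = 50.88
71 * 0.63 = 44.73
40 * 0.7 = 28
A_total = 50.88 + 44.73 + 28 = 123.61 m^2


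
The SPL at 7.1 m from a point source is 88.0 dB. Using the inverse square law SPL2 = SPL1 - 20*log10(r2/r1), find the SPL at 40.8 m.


r2/r1 = 40.8/7.1 = 5.74648
Correction = 20*log10(5.74648) = 15.188 dB
SPL2 = 88.0 - 15.188 = 72.812 dB


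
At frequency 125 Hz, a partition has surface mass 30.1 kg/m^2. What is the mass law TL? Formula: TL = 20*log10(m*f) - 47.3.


m * f = 30.1 * 125 = 3762.5
20*log10(3762.5) = 71.5095 dB
TL = 71.5095 - 47.3 = 24.21 dB


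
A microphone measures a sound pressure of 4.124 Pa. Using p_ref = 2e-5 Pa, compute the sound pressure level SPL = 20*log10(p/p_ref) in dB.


p / p_ref = 4.124 / 2e-5 = 206200
SPL = 20 * log10(206200) = 106.29 dB


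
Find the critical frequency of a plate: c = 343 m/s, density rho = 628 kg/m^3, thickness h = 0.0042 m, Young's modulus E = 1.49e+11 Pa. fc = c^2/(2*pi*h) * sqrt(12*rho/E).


12*rho/E = 12*628/1.49e+11 = 5.05772e-08
sqrt(12*rho/E) = sqrt(5.05772e-08) = 0.000224894
c^2/(2*pi*h) = 343^2/(2*pi*0.0042) = 4.4582e+06
fc = 4.4582e+06 * 0.000224894 = 1002.6 Hz


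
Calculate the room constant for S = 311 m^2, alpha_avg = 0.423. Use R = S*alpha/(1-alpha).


R = 311 * 0.423 / (1 - 0.423) = 227.99 m^2


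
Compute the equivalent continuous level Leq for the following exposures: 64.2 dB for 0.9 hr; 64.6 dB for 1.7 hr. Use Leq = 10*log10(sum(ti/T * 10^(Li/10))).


T_total = 0.9 + 1.7 = 2.6 hr
(0.9/2.6) * 10^(64.2/10) = 910477
(1.7/2.6) * 10^(64.6/10) = 1.88571e+06
Sum = 910477 + 1.88571e+06 = 2.79619e+06
Leq = 10*log10(2.79619e+06) = 64.466 dB


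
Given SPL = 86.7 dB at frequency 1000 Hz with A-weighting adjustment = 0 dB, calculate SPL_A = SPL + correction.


A-weighting table: 1000 Hz -> 0 dB correction
SPL_A = SPL + correction = 86.7 + (0) = 86.7 dBA


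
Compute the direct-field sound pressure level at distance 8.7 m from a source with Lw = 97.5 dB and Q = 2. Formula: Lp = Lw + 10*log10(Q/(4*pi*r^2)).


4*pi*r^2 = 4*pi*8.7^2 = 951.149 m^2
Q / (4*pi*r^2) = 2 / 951.149 = 0.00210272
Lp = 97.5 + 10*log10(0.00210272) = 70.728 dB


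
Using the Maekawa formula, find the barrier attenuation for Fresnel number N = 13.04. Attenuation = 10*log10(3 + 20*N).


3 + 20*N = 3 + 20*13.04 = 263.8
Att = 10*log10(263.8) = 24.213 dB


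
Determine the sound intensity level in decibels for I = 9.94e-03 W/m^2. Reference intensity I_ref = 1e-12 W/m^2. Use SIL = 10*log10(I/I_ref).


I / I_ref = 9.94e-03 / 1e-12 = 9.94e+09
SIL = 10 * log10(9.94e+09) = 99.974 dB


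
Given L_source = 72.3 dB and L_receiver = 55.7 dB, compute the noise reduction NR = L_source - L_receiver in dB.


NR = L_source - L_receiver (difference between source and receiving room levels)
NR = 72.3 - 55.7 = 16.6 dB


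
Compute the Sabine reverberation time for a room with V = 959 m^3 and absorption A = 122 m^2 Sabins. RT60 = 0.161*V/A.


RT60 = 0.161 * 959 / 122 = 1.2656 s


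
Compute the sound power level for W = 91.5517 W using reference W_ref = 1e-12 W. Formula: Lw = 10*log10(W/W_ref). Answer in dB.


W / W_ref = 91.5517 / 1e-12 = 9.15517e+13
Lw = 10 * log10(9.15517e+13) = 139.62 dB


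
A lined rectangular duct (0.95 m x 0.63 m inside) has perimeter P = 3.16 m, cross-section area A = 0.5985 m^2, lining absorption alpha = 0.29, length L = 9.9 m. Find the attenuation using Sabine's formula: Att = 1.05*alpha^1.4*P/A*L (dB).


alpha^1.4 = 0.29^1.4 = 0.176749
Attenuation rate = 1.05 * alpha^1.4 * P / A
= 1.05 * 0.176749 * 3.16 / 0.5985 = 0.979872 dB/m
Total Att = 0.979872 * 9.9 = 9.7007 dB


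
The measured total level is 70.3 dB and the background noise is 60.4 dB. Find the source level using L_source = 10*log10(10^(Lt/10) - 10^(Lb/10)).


10^(70.3/10) = 1.07152e+07
10^(60.4/10) = 1.09648e+06
Difference = 1.07152e+07 - 1.09648e+06 = 9.61872e+06
L_source = 10*log10(9.61872e+06) = 69.831 dB


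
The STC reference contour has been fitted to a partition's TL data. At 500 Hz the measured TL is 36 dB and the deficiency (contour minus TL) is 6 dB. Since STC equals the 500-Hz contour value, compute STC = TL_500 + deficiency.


By ASTM E413, STC = value of the fitted reference contour at 500 Hz.
Contour value at 500 Hz = TL_500 + deficiency = 36 + 6 = 42
STC = 42


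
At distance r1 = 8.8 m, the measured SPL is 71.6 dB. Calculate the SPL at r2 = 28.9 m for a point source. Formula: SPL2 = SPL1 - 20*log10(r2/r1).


r2/r1 = 28.9/8.8 = 3.28409
Correction = 20*log10(3.28409) = 10.3283 dB
SPL2 = 71.6 - 10.3283 = 61.272 dB


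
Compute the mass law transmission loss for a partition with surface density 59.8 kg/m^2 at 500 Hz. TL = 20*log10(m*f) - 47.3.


m * f = 59.8 * 500 = 29900
20*log10(29900) = 89.5134 dB
TL = 89.5134 - 47.3 = 42.213 dB


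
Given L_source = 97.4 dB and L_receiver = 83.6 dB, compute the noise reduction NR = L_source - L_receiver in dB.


NR = L_source - L_receiver (difference between source and receiving room levels)
NR = 97.4 - 83.6 = 13.8 dB


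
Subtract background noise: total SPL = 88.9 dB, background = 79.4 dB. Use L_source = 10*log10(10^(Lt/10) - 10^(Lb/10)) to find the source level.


10^(88.9/10) = 7.76247e+08
10^(79.4/10) = 8.70964e+07
Difference = 7.76247e+08 - 8.70964e+07 = 6.89151e+08
L_source = 10*log10(6.89151e+08) = 88.383 dB


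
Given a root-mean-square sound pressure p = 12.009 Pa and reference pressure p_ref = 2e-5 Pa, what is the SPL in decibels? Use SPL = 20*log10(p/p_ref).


p / p_ref = 12.009 / 2e-5 = 600450
SPL = 20 * log10(600450) = 115.57 dB


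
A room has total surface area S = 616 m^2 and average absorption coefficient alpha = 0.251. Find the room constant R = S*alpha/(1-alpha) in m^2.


R = 616 * 0.251 / (1 - 0.251) = 206.43 m^2


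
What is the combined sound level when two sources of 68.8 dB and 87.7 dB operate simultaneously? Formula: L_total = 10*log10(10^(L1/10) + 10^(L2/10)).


10^(68.8/10) = 7.58578e+06
10^(87.7/10) = 5.88844e+08
Sum = 7.58578e+06 + 5.88844e+08 = 5.9643e+08
L_total = 10*log10(5.9643e+08) = 87.756 dB


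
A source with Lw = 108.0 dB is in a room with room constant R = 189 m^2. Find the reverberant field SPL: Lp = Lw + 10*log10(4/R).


4/R = 4/189 = 0.021164
Lp = 108.0 + 10*log10(0.021164) = 91.256 dB


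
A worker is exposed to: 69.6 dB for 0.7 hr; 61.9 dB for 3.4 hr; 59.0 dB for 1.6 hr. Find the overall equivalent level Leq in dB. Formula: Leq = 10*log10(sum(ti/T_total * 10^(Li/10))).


T_total = 0.7 + 3.4 + 1.6 = 5.7 hr
(0.7/5.7) * 10^(69.6/10) = 1.12001e+06
(3.4/5.7) * 10^(61.9/10) = 923856
(1.6/5.7) * 10^(59.0/10) = 222969
Sum = 1.12001e+06 + 923856 + 222969 = 2.26684e+06
Leq = 10*log10(2.26684e+06) = 63.554 dB


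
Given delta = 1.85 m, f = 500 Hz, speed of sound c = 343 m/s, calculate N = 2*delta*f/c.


N = 2*delta*f/c = 2*delta/lambda, where lambda = c/f
lambda = 343 / 500 = 0.686 m
N = 2 * 1.85 / 0.686 = 5.3936


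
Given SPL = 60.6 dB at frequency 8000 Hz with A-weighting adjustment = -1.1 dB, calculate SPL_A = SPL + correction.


A-weighting table: 8000 Hz -> -1.1 dB correction
SPL_A = SPL + correction = 60.6 + (-1.1) = 59.5 dBA


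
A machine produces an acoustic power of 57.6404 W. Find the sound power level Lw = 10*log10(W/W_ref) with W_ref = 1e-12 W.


W / W_ref = 57.6404 / 1e-12 = 5.76404e+13
Lw = 10 * log10(5.76404e+13) = 137.61 dB


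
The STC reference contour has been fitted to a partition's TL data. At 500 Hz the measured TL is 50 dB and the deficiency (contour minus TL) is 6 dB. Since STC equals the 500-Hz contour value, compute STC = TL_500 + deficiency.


By ASTM E413, STC = value of the fitted reference contour at 500 Hz.
Contour value at 500 Hz = TL_500 + deficiency = 50 + 6 = 56
STC = 56


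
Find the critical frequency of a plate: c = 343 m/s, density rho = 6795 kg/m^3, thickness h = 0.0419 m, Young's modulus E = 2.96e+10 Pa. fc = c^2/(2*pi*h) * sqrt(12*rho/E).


12*rho/E = 12*6795/2.96e+10 = 2.75473e-06
sqrt(12*rho/E) = sqrt(2.75473e-06) = 0.00165974
c^2/(2*pi*h) = 343^2/(2*pi*0.0419) = 446884
fc = 446884 * 0.00165974 = 741.71 Hz


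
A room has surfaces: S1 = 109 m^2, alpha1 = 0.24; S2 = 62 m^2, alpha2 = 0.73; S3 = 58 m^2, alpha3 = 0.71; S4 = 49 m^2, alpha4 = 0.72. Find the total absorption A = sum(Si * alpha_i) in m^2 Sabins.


109 * 0.24 = 26.16
62 * 0.73 = 45.26
58 * 0.71 = 41.18
49 * 0.72 = 35.28
A_total = 26.16 + 45.26 + 41.18 + 35.28 = 147.88 m^2


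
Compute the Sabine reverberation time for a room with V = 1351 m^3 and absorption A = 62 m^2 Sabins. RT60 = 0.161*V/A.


RT60 = 0.161 * 1351 / 62 = 3.5082 s


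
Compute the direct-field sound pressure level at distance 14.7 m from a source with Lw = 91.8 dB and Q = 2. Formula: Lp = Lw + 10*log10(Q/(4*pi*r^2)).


4*pi*r^2 = 4*pi*14.7^2 = 2715.47 m^2
Q / (4*pi*r^2) = 2 / 2715.47 = 0.000736521
Lp = 91.8 + 10*log10(0.000736521) = 60.472 dB


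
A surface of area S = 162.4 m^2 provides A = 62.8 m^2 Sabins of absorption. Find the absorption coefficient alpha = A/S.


Absorption coefficient = absorbed power / incident power
alpha = A / S = 62.8 / 162.4 = 0.3867


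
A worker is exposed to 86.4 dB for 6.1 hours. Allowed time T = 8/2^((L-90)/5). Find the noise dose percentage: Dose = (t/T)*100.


T_allowed = 8 / 2^((86.4 - 90)/5) = 13.1775 hr
Dose = 6.1 / 13.1775 * 100 = 46.291 %


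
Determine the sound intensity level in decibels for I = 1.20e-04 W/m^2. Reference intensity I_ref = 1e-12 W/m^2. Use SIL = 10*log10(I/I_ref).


I / I_ref = 1.20e-04 / 1e-12 = 1.2e+08
SIL = 10 * log10(1.2e+08) = 80.792 dB


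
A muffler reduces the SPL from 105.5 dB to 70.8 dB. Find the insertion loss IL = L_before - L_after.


Insertion loss = SPL without muffler - SPL with muffler
IL = 105.5 - 70.8 = 34.7 dB


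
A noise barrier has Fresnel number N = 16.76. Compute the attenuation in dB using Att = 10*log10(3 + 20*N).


3 + 20*N = 3 + 20*16.76 = 338.2
Att = 10*log10(338.2) = 25.292 dB


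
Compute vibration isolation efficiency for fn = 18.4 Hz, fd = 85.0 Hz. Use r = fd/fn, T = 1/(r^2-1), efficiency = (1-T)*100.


r = 85.0 / 18.4 = 4.61957
r^2 - 1 = 4.61957^2 - 1 = 20.3404
T = 1/20.3404 = 0.0491632
Efficiency = (1 - 0.0491632)*100 = 95.084 %


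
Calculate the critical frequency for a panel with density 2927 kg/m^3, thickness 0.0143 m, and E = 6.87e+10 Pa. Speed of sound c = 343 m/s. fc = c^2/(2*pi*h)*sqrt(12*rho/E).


12*rho/E = 12*2927/6.87e+10 = 5.11266e-07
sqrt(12*rho/E) = sqrt(5.11266e-07) = 0.000715029
c^2/(2*pi*h) = 343^2/(2*pi*0.0143) = 1.3094e+06
fc = 1.3094e+06 * 0.000715029 = 936.26 Hz


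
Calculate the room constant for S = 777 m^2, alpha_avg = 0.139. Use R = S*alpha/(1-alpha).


R = 777 * 0.139 / (1 - 0.139) = 125.44 m^2


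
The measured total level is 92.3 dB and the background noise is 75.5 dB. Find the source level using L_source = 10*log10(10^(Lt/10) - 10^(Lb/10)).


10^(92.3/10) = 1.69824e+09
10^(75.5/10) = 3.54813e+07
Difference = 1.69824e+09 - 3.54813e+07 = 1.66276e+09
L_source = 10*log10(1.66276e+09) = 92.208 dB


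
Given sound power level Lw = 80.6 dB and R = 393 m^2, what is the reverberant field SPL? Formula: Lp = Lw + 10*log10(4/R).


4/R = 4/393 = 0.0101781
Lp = 80.6 + 10*log10(0.0101781) = 60.677 dB


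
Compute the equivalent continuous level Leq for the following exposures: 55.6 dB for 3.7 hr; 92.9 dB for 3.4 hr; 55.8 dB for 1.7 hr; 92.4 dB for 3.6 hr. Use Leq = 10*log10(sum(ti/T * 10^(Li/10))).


T_total = 3.7 + 3.4 + 1.7 + 3.6 = 12.4 hr
(3.7/12.4) * 10^(55.6/10) = 108338
(3.4/12.4) * 10^(92.9/10) = 5.34635e+08
(1.7/12.4) * 10^(55.8/10) = 52122.7
(3.6/12.4) * 10^(92.4/10) = 5.04523e+08
Sum = 108338 + 5.34635e+08 + 52122.7 + 5.04523e+08 = 1.03932e+09
Leq = 10*log10(1.03932e+09) = 90.167 dB


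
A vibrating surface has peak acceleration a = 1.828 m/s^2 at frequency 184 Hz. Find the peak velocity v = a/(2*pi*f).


omega = 2*pi*f = 2*pi*184 = 1156.11 rad/s
v = a / omega = 1.828 / 1156.11 = 0.0015812 m/s


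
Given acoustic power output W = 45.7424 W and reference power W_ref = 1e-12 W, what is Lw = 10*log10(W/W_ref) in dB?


W / W_ref = 45.7424 / 1e-12 = 4.57424e+13
Lw = 10 * log10(4.57424e+13) = 136.6 dB


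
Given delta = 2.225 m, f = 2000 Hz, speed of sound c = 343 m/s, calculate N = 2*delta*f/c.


N = 2*delta*f/c = 2*delta/lambda, where lambda = c/f
lambda = 343 / 2000 = 0.1715 m
N = 2 * 2.225 / 0.1715 = 25.948


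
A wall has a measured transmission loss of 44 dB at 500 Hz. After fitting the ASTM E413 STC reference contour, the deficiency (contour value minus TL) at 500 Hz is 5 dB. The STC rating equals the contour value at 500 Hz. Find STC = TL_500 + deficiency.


By ASTM E413, STC = value of the fitted reference contour at 500 Hz.
Contour value at 500 Hz = TL_500 + deficiency = 44 + 5 = 49
STC = 49


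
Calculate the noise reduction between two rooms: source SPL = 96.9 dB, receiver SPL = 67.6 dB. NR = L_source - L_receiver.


NR = L_source - L_receiver (difference between source and receiving room levels)
NR = 96.9 - 67.6 = 29.3 dB


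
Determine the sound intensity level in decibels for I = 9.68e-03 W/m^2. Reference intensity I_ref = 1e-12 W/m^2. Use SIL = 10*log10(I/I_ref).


I / I_ref = 9.68e-03 / 1e-12 = 9.68e+09
SIL = 10 * log10(9.68e+09) = 99.859 dB


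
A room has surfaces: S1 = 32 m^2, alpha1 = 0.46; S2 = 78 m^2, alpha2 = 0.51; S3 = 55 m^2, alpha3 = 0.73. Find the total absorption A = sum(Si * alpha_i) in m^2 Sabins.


32 * 0.46 = 14.72
78 * 0.51 = 39.78
55 * 0.73 = 40.15
A_total = 14.72 + 39.78 + 40.15 = 94.65 m^2


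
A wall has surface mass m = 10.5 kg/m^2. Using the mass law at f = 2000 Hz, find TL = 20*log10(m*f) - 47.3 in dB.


m * f = 10.5 * 2000 = 21000
20*log10(21000) = 86.4444 dB
TL = 86.4444 - 47.3 = 39.144 dB


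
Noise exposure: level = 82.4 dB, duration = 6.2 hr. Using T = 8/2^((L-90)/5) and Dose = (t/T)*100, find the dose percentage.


T_allowed = 8 / 2^((82.4 - 90)/5) = 22.9433 hr
Dose = 6.2 / 22.9433 * 100 = 27.023 %


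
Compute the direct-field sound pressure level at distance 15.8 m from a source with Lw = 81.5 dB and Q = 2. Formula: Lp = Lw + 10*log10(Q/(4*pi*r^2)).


4*pi*r^2 = 4*pi*15.8^2 = 3137.07 m^2
Q / (4*pi*r^2) = 2 / 3137.07 = 0.000637538
Lp = 81.5 + 10*log10(0.000637538) = 49.545 dB
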